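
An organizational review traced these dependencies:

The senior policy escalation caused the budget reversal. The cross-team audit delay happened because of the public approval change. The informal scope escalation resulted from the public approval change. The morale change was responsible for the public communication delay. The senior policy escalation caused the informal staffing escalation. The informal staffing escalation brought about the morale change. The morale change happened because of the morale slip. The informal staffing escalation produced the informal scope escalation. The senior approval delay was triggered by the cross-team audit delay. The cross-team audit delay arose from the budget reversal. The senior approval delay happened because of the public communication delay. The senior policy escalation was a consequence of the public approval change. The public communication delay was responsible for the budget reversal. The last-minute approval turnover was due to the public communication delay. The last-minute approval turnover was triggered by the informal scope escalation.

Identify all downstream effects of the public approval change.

the budget reversal, the cross-team audit delay, the informal scope escalation, the informal staffing escalation, the last-minute approval turnover, the morale change, the public communication delay, the senior approval delay, the senior policy escalation

Direct effects: the senior policy escalation, the informal scope escalation, the cross-team audit delay.
2 steps out: the informal staffing escalation, the last-minute approval turnover, the budget reversal, the senior approval delay.
3 steps out: the morale change.
4 steps out: the public communication delay.
Not reachable from it: the morale slip.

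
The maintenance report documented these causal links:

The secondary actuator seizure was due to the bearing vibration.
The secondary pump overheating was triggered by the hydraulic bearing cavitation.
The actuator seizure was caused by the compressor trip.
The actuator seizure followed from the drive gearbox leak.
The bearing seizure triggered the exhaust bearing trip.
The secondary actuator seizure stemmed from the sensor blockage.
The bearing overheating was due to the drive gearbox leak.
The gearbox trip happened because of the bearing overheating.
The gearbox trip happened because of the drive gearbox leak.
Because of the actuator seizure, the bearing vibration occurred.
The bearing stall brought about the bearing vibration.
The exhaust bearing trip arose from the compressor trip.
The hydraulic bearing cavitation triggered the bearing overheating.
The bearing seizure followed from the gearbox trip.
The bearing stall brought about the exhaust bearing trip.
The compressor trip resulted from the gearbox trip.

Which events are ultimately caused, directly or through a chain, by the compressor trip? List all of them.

Direct effects: the actuator seizure, the exhaust bearing trip.
2 steps out: the bearing vibration.
3 steps out: the secondary actuator seizure.
Not reachable from it: the drive gearbox leak, the hydraulic bearing cavitation, the bearing overheating, the gearbox trip, the bearing stall, the sensor blockage, the bearing seizure, the secondary pump overheating.

the actuator seizure, the bearing vibration, the exhaust bearing trip, the secondary actuator seizure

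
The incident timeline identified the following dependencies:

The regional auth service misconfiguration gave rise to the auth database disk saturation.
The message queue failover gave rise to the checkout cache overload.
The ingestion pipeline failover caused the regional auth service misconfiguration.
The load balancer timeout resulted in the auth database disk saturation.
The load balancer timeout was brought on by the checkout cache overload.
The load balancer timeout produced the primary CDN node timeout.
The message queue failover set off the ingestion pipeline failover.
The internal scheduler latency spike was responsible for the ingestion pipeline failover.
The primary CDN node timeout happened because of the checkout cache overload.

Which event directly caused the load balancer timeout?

the checkout cache overload

Upstream contributors include the message queue failover, but only the checkout cache overload feeds directly into the load balancer timeout.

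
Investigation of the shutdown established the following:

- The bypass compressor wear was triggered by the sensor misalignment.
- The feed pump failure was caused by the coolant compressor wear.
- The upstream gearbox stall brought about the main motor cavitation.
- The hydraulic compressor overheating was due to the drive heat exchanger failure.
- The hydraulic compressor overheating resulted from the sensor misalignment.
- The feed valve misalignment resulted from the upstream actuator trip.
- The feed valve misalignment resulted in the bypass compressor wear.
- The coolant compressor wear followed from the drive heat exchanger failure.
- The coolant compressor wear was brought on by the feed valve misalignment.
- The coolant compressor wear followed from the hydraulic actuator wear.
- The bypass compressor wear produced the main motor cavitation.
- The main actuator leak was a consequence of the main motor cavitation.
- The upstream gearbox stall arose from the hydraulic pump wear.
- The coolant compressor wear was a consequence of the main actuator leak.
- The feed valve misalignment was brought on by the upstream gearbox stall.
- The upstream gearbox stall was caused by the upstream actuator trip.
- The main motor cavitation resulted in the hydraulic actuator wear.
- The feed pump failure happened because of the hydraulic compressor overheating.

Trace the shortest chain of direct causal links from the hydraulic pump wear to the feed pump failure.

the hydraulic pump wear → the upstream gearbox stall → the feed valve misalignment → the coolant compressor wear → the feed pump failure

the hydraulic pump wear → the upstream gearbox stall
the upstream gearbox stall → the feed valve misalignment
the feed valve misalignment → the coolant compressor wear
the coolant compressor wear → the feed pump failure
Length: 4 steps.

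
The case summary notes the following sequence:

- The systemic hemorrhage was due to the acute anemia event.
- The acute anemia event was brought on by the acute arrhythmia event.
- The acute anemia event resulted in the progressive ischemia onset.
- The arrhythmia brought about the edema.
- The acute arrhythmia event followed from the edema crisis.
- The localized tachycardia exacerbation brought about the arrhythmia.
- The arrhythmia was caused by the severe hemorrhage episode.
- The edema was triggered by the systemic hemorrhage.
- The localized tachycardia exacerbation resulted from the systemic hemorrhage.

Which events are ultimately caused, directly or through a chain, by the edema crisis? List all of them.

Direct effects: the acute arrhythmia event.
2 steps out: the acute anemia event.
3 steps out: the systemic hemorrhage, the progressive ischemia onset.
4 steps out: the localized tachycardia exacerbation, the edema.
5 steps out: the arrhythmia.
Not reachable from it: the severe hemorrhage episode.

the acute anemia event, the acute arrhythmia event, the arrhythmia, the edema, the localized tachycardia exacerbation, the progressive ischemia onset, the systemic hemorrhage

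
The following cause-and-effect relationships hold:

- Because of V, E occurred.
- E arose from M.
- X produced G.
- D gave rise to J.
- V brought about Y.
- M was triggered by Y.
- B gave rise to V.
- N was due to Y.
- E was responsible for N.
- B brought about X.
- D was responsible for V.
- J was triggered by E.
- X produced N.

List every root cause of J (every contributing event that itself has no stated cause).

B, D

Tracing upstream from J: J ← E ← V ← B.
A separate upstream branch: J ← D.
Each of those chain origins has no stated cause.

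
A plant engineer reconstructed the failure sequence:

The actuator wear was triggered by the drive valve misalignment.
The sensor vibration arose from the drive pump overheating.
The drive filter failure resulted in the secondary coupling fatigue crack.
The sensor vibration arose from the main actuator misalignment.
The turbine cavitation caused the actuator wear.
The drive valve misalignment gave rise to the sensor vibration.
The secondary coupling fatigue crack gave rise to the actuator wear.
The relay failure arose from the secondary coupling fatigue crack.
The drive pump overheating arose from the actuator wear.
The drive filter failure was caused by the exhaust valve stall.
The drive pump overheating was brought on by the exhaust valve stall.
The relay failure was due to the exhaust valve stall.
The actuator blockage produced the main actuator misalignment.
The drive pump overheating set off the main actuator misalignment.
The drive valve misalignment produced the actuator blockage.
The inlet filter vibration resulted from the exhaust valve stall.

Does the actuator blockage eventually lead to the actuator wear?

No

The actuator blockage leads to the main actuator misalignment, the sensor vibration; the actuator wear is not among them.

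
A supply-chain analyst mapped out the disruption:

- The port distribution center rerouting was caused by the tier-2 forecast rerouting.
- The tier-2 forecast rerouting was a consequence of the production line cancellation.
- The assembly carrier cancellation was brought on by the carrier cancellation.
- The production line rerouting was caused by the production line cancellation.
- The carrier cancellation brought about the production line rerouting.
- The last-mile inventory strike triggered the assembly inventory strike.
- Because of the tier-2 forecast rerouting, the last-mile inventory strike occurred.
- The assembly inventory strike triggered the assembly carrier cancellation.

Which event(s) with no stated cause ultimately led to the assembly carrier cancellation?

the carrier cancellation, the production line cancellation

Tracing upstream from the assembly carrier cancellation: the assembly carrier cancellation ← the assembly inventory strike ← the last-mile inventory strike ← the tier-2 forecast rerouting ← the production line cancellation.
A separate upstream branch: the assembly carrier cancellation ← the carrier cancellation.
Each of those chain origins has no stated cause.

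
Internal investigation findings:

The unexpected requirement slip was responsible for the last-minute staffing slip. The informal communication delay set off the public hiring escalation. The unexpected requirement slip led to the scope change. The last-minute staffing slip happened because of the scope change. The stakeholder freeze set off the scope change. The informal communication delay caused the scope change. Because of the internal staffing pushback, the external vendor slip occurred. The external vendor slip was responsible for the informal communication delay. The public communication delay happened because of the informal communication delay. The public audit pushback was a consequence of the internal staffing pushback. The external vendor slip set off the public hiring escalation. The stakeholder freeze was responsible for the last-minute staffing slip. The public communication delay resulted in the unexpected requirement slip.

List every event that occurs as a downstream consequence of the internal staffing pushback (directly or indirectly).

the external vendor slip, the informal communication delay, the last-minute staffing slip, the public audit pushback, the public communication delay, the public hiring escalation, the scope change, the unexpected requirement slip

Direct effects: the external vendor slip, the public audit pushback.
2 steps out: the informal communication delay, the public hiring escalation.
3 steps out: the public communication delay, the scope change.
4 steps out: the unexpected requirement slip, the last-minute staffing slip.
Not reachable from it: the stakeholder freeze.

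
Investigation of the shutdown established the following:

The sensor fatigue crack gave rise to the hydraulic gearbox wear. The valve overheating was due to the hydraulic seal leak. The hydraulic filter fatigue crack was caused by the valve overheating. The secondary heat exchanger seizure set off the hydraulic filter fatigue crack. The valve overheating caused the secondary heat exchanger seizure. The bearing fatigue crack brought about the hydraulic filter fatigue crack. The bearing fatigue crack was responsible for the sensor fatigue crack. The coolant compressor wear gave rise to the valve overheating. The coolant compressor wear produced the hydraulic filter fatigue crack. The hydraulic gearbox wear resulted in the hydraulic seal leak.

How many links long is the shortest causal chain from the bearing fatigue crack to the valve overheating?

Shortest chain: the bearing fatigue crack → the sensor fatigue crack → the hydraulic gearbox wear → the hydraulic seal leak → the valve overheating.

4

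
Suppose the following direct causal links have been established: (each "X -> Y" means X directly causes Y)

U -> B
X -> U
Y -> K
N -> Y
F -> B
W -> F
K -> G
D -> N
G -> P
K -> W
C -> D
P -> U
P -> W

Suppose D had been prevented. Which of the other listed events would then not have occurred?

F, G, K, N, P, W, Y

Downstream of D: N, Y, K, G, P, U, W, F, B.
Of those, still caused via another path: U, B.
The remainder have no surviving cause.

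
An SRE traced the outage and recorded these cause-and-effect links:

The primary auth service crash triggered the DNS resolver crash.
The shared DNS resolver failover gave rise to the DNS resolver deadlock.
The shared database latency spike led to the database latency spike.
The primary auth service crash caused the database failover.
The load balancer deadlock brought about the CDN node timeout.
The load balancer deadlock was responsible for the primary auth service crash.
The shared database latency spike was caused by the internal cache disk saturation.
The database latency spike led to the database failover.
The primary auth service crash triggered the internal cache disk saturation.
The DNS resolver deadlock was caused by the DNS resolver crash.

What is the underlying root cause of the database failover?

Tracing upstream from the database failover: the database failover ← the primary auth service crash ← the load balancer deadlock.
The load balancer deadlock has no stated cause, so it is the root.

the load balancer deadlock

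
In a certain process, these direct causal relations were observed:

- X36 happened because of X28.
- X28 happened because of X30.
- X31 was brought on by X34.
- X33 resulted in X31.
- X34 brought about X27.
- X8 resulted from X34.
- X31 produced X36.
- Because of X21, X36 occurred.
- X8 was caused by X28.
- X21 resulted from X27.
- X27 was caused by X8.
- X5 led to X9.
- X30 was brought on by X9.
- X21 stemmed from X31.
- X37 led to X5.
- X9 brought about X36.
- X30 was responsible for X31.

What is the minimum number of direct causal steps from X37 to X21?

5

Shortest chain: X37 → X5 → X9 → X30 → X31 → X21.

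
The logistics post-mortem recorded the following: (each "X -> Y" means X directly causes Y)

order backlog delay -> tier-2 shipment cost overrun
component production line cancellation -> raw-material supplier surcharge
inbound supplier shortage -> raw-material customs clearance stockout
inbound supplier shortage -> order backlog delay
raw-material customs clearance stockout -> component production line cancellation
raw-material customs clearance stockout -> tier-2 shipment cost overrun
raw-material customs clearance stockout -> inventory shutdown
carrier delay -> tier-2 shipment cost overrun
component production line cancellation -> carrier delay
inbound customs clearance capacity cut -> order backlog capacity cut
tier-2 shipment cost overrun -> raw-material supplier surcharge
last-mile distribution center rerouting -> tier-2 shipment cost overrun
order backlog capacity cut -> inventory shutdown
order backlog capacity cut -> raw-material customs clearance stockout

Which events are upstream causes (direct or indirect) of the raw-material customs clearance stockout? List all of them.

Immediate causes of the raw-material customs clearance stockout: the order backlog capacity cut, the inbound supplier shortage.
Further upstream: the inbound customs clearance capacity cut.

the inbound customs clearance capacity cut, the inbound supplier shortage, the order backlog capacity cut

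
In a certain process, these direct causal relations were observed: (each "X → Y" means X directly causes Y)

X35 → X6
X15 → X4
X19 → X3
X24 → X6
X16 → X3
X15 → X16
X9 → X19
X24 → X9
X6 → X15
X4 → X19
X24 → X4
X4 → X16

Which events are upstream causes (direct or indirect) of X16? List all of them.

Immediate causes of X16: X15, X4.
Further upstream: X24, X6, X35.

X15, X24, X35, X4, X6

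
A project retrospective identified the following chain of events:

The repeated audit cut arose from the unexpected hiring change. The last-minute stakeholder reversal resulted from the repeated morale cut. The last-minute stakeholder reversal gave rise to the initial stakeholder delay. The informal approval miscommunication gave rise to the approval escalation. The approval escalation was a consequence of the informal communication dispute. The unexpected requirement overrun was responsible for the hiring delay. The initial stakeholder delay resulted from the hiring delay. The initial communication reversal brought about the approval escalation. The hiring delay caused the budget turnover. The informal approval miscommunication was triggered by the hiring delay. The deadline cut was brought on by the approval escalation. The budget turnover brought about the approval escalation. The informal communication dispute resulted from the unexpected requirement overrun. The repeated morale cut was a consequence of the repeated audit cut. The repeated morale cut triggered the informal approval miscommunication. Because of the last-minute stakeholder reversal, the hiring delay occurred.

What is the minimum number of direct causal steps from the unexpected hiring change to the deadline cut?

Shortest chain: the unexpected hiring change → the repeated audit cut → the repeated morale cut → the informal approval miscommunication → the approval escalation → the deadline cut.

5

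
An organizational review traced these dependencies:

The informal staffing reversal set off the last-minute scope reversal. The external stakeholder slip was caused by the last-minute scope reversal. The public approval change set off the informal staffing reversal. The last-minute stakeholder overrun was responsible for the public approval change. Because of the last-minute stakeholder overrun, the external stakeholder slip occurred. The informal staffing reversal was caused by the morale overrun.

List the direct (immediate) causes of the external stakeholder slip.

Upstream contributors include the public approval change, the informal staffing reversal, the morale overrun, but only the last-minute scope reversal, the last-minute stakeholder overrun feed directly into the external stakeholder slip.

the last-minute scope reversal, the last-minute stakeholder overrun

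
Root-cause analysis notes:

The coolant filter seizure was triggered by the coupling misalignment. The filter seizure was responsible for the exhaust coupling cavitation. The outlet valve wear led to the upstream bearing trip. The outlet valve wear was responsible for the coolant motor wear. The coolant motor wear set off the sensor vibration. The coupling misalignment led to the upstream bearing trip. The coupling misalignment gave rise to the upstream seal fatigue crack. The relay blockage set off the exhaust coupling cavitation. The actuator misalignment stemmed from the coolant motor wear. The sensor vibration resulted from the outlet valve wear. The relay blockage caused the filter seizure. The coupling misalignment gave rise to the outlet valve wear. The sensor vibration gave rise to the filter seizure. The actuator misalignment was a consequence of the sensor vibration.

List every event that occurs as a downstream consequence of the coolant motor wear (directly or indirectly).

the actuator misalignment, the exhaust coupling cavitation, the filter seizure, the sensor vibration

Direct effects: the sensor vibration, the actuator misalignment.
2 steps out: the filter seizure.
3 steps out: the exhaust coupling cavitation.
Not reachable from it: the coupling misalignment, the upstream seal fatigue crack, the outlet valve wear, the upstream bearing trip, the relay blockage, the coolant filter seizure.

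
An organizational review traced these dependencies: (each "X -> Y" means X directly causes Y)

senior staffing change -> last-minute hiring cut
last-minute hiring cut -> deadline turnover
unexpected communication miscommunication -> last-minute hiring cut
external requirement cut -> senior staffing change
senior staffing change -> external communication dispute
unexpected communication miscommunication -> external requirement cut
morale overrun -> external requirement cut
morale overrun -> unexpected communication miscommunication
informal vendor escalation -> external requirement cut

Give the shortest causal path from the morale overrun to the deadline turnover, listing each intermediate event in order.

the morale overrun → the unexpected communication miscommunication → the last-minute hiring cut → the deadline turnover

the morale overrun → the unexpected communication miscommunication
the unexpected communication miscommunication → the last-minute hiring cut
the last-minute hiring cut → the deadline turnover
Length: 3 steps.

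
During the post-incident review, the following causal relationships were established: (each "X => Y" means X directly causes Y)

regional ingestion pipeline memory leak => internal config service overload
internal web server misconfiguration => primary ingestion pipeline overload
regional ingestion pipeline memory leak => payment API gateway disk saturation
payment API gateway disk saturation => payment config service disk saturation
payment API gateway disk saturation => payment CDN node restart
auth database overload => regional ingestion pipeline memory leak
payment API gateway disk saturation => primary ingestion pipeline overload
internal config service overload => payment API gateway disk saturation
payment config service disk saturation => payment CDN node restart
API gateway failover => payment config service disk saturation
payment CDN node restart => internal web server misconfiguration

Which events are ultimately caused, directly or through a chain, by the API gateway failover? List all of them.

the internal web server misconfiguration, the payment CDN node restart, the payment config service disk saturation, the primary ingestion pipeline overload

Direct effects: the payment config service disk saturation.
2 steps out: the payment CDN node restart.
3 steps out: the internal web server misconfiguration.
4 steps out: the primary ingestion pipeline overload.
Not reachable from it: the auth database overload, the regional ingestion pipeline memory leak, the internal config service overload, the payment API gateway disk saturation.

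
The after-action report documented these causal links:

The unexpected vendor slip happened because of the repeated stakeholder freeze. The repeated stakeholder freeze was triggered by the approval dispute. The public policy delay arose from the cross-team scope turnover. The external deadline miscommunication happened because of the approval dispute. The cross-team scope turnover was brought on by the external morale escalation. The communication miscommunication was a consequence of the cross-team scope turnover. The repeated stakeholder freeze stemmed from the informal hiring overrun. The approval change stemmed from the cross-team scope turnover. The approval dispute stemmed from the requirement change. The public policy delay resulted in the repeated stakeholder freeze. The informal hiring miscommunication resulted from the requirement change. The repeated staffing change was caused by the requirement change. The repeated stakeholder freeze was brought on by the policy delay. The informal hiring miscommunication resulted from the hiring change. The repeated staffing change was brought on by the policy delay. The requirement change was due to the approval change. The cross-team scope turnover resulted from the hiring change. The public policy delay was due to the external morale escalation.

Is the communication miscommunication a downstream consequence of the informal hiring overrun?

The informal hiring overrun leads to the repeated stakeholder freeze, the unexpected vendor slip; the communication miscommunication is not among them.

No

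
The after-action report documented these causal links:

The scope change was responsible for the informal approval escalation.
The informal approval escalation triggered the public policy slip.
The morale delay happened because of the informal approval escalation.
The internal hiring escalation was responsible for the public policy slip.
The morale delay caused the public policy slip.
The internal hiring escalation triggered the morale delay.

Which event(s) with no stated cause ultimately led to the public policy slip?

the internal hiring escalation, the scope change

Tracing upstream from the public policy slip: the public policy slip ← the informal approval escalation ← the scope change.
A separate upstream branch: the public policy slip ← the internal hiring escalation.
Each of those chain origins has no stated cause.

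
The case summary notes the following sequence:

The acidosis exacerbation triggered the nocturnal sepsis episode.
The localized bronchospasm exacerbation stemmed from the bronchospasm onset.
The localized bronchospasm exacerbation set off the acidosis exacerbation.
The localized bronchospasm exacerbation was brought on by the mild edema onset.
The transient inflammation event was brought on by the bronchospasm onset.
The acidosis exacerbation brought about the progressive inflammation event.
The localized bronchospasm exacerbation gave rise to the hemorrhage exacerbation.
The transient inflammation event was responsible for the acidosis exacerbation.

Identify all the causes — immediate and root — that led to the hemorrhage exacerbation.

Immediate cause of the hemorrhage exacerbation: the localized bronchospasm exacerbation.
Further upstream: the mild edema onset, the bronchospasm onset.

the bronchospasm onset, the localized bronchospasm exacerbation, the mild edema onset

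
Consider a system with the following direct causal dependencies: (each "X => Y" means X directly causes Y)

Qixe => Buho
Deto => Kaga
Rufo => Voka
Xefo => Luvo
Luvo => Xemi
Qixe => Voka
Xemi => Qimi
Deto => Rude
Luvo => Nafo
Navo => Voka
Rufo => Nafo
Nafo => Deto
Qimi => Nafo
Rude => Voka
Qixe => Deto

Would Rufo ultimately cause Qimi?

Rufo leads to Nafo, Deto, Rude, Voka, Kaga; Qimi is not among them.

No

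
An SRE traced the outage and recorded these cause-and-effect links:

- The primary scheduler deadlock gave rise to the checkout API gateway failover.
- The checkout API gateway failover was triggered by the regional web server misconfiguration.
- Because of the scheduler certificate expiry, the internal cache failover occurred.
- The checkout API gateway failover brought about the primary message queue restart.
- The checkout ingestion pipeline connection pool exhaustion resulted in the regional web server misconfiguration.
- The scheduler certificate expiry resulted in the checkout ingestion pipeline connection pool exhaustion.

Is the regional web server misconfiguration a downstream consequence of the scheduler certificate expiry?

Yes

There is a causal chain: the scheduler certificate expiry → the checkout ingestion pipeline connection pool exhaustion → the regional web server misconfiguration.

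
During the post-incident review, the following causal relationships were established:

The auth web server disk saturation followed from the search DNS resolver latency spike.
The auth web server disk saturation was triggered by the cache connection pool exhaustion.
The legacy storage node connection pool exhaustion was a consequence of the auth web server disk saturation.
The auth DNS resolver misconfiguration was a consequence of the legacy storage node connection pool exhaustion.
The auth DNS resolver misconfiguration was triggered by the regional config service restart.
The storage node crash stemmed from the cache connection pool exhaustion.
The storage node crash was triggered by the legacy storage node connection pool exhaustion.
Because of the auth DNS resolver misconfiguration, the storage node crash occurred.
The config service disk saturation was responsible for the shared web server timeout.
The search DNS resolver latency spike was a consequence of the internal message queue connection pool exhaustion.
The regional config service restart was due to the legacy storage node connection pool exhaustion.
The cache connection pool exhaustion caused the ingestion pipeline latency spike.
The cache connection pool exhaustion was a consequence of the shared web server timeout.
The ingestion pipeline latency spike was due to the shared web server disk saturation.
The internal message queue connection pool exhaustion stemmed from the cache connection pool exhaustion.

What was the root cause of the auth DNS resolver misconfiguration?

Tracing upstream from the auth DNS resolver misconfiguration: the auth DNS resolver misconfiguration ← the legacy storage node connection pool exhaustion ← the auth web server disk saturation ← the cache connection pool exhaustion ← the shared web server timeout ← the config service disk saturation.
The config service disk saturation has no stated cause, so it is the root.

the config service disk saturation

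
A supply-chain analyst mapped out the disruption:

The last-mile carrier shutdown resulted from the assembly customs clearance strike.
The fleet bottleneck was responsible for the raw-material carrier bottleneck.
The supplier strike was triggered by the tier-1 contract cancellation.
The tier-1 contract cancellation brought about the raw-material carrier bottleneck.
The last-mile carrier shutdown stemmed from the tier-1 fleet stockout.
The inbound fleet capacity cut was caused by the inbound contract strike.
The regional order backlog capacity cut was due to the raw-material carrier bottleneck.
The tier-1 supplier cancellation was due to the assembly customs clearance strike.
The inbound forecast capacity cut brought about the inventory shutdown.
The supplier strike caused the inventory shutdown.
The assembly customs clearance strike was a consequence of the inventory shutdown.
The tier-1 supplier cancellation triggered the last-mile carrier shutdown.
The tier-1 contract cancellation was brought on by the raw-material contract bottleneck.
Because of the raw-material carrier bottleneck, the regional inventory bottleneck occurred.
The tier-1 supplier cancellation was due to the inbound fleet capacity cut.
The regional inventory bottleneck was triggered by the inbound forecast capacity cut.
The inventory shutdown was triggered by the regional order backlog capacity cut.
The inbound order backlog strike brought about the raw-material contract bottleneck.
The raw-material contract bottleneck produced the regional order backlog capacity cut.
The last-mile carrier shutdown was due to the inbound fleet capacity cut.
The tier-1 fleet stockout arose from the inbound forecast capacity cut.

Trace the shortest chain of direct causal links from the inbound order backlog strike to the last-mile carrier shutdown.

the inbound order backlog strike → the raw-material contract bottleneck → the regional order backlog capacity cut → the inventory shutdown → the assembly customs clearance strike → the last-mile carrier shutdown

the inbound order backlog strike → the raw-material contract bottleneck
the raw-material contract bottleneck → the regional order backlog capacity cut
the regional order backlog capacity cut → the inventory shutdown
the inventory shutdown → the assembly customs clearance strike
the assembly customs clearance strike → the last-mile carrier shutdown
Length: 5 steps.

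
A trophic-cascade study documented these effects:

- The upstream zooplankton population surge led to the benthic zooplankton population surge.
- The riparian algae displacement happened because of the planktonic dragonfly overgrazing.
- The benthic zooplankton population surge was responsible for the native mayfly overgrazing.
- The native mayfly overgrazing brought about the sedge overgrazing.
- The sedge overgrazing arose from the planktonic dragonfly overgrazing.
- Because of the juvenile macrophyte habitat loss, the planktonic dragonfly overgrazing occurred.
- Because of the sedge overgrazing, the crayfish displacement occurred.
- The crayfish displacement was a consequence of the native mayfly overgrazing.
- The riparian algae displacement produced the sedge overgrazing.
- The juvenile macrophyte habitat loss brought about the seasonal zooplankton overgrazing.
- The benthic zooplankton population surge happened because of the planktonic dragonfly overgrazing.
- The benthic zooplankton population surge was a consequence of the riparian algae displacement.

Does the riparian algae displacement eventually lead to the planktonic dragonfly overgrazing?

The riparian algae displacement leads to the benthic zooplankton population surge, the native mayfly overgrazing, the sedge overgrazing, the crayfish displacement; the planktonic dragonfly overgrazing is not among them.

No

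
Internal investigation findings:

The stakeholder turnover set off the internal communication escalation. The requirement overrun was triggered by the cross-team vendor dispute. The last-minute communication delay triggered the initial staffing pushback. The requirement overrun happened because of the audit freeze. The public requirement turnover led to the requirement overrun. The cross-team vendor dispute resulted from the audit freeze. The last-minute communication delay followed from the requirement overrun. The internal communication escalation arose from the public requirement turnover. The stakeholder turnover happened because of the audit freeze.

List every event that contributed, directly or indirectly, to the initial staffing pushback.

the audit freeze, the cross-team vendor dispute, the last-minute communication delay, the public requirement turnover, the requirement overrun

Immediate cause of the initial staffing pushback: the last-minute communication delay.
Further upstream: the audit freeze, the cross-team vendor dispute, the public requirement turnover, the requirement overrun.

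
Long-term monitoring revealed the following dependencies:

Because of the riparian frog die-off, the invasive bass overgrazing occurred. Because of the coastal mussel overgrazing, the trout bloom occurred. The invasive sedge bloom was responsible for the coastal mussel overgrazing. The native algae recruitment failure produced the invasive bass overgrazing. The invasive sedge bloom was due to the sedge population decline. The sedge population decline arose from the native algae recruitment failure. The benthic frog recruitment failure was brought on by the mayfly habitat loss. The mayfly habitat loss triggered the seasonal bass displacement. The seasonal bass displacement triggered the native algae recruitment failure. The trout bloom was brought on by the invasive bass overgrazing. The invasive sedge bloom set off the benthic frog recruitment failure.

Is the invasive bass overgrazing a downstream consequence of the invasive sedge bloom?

The invasive sedge bloom leads to the benthic frog recruitment failure, the coastal mussel overgrazing, the trout bloom; the invasive bass overgrazing is not among them.

No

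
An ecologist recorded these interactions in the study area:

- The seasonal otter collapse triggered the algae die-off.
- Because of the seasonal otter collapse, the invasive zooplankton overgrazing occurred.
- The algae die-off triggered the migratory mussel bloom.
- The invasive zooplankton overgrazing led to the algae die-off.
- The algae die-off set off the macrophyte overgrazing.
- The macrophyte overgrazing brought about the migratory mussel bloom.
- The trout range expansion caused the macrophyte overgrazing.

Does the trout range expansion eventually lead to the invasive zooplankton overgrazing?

No

The trout range expansion leads to the macrophyte overgrazing, the migratory mussel bloom; the invasive zooplankton overgrazing is not among them.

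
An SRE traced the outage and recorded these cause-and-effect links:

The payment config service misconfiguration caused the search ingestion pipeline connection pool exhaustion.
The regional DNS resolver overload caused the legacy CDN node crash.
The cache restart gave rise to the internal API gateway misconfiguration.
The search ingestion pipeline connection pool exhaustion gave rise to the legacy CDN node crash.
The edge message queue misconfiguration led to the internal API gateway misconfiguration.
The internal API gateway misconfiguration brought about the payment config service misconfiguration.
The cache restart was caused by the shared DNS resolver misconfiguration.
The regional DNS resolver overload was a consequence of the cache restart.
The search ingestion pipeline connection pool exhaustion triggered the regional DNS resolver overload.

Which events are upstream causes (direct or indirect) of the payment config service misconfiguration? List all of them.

the cache restart, the edge message queue misconfiguration, the internal API gateway misconfiguration, the shared DNS resolver misconfiguration

Immediate cause of the payment config service misconfiguration: the internal API gateway misconfiguration.
Further upstream: the shared DNS resolver misconfiguration, the cache restart, the edge message queue misconfiguration.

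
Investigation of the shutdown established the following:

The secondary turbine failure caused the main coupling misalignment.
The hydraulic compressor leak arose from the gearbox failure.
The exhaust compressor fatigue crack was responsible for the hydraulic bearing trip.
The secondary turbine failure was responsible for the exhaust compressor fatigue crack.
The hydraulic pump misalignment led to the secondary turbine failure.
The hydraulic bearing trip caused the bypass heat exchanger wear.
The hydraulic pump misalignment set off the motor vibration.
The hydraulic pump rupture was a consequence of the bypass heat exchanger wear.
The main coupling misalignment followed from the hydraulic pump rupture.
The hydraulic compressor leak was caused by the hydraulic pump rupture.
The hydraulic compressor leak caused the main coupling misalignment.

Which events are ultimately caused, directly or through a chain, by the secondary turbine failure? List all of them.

Direct effects: the exhaust compressor fatigue crack, the main coupling misalignment.
2 steps out: the hydraulic bearing trip.
3 steps out: the bypass heat exchanger wear.
4 steps out: the hydraulic pump rupture.
5 steps out: the hydraulic compressor leak.
Not reachable from it: the hydraulic pump misalignment, the motor vibration, the gearbox failure.

the bypass heat exchanger wear, the exhaust compressor fatigue crack, the hydraulic bearing trip, the hydraulic compressor leak, the hydraulic pump rupture, the main coupling misalignment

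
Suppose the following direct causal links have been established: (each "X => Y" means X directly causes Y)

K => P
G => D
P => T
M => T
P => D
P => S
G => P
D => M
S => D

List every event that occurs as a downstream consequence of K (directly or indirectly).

Direct effects: P.
2 steps out: S, D, T.
3 steps out: M.
Not reachable from it: G.

D, M, P, S, T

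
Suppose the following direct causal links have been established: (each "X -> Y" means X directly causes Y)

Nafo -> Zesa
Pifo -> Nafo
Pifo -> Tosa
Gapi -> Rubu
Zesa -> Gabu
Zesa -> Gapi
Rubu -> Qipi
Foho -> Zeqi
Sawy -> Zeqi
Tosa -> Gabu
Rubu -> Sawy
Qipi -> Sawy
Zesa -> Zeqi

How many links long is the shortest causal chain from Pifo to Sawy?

Shortest chain: Pifo → Nafo → Zesa → Gapi → Rubu → Sawy.

5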